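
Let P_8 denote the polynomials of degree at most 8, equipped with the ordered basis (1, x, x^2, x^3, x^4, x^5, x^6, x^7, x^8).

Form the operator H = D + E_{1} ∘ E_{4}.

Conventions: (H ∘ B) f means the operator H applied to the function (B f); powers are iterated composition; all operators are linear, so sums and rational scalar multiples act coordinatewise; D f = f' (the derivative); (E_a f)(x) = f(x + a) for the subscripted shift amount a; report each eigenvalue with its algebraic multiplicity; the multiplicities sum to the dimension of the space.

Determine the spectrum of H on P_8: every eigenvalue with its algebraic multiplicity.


image of 1: 1
image of x: x + 6
image of x^2: x^2 + 12x + 25
image of x^3: x^3 + 18x^2 + 75x + 125
image of x^4: x^4 + 24x^3 + 150x^2 + 500x + 625
image of x^5: x^5 + 30x^4 + 250x^3 + 1250x^2 + 3125x + 3125
image of x^6: x^6 + 36x^5 + 375x^4 + 2500x^3 + 9375x^2 + 18750x + 15625
image of x^7: x^7 + 42x^6 + 525x^5 + 4375x^4 + 21875x^3 + 65625x^2 + 109375x + 78125
image of x^8: x^8 + 48x^7 + 700x^6 + 7000x^5 + 43750x^4 + 175000x^3 + 437500x^2 + 625000x + 390625
the matrix is upper triangular; its diagonal is (1, 1, 1, 1, 1, 1, 1, 1, 1)
for a triangular matrix the eigenvalues are the diagonal entries, with algebraic multiplicity their repetition count

λ = 1 (multiplicity 9)


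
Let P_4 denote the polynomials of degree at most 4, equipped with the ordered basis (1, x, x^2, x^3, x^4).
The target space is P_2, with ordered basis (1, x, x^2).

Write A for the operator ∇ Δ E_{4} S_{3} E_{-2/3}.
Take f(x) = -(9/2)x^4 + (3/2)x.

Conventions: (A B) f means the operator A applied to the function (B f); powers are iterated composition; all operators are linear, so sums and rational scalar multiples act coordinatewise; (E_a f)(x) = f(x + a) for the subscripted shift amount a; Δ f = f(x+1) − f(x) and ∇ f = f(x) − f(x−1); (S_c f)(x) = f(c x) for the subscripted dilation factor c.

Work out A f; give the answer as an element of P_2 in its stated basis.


the result is g(x) = -4374x^2 - 33048x - 63153

E_{-2/3} f = -(9/2)x^4 + 12x^3 - 12x^2 + (41/6)x - 17/9
S_{3} E_{-2/3} f = -(729/2)x^4 + 324x^3 - 108x^2 + (41/2)x - 17/9
E_{4} S_{3} E_{-2/3} f = -(729/2)x^4 - 5508x^3 - 31212x^2 - (157207/2)x - 668015/9
Δ (E_{4} S_{3} E_{-2/3}) f = -1458x^3 - 18711x^2 - 80406x - 115688
∇ Δ (E_{4} S_{3} E_{-2/3}) f = -4374x^2 - 33048x - 63153


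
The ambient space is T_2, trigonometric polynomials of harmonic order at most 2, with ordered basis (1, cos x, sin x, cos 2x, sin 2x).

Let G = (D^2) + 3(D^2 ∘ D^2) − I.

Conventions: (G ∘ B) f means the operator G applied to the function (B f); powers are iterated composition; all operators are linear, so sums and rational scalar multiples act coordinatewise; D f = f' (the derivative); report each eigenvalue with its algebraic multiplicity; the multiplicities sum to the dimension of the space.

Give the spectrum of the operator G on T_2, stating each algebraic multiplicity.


λ = -1 (multiplicity 1), λ = 1 (multiplicity 2), λ = 43 (multiplicity 2)

image of 1: -1
image of cos x: cos x
image of sin x: sin x
image of cos 2x: 43cos 2x
image of sin 2x: 43sin 2x
the matrix is diagonal; its diagonal is (-1, 1, 1, 43, 43)
for a triangular matrix the eigenvalues are the diagonal entries, with algebraic multiplicity their repetition count


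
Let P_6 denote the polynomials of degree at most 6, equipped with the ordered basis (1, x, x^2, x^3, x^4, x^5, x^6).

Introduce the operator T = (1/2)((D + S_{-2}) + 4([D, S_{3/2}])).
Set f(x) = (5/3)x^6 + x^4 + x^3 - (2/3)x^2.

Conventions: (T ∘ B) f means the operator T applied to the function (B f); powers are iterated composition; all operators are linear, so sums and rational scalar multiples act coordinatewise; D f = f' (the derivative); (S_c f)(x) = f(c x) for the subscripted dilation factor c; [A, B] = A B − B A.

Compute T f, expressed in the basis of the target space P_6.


D f = 10x^5 + 4x^3 + 3x^2 - (4/3)x
S_{-2} f = (320/3)x^6 + 16x^4 - 8x^3 - (8/3)x^2
(D + S_{-2}) f = (320/3)x^6 + 10x^5 + 16x^4 - 4x^3 + (1/3)x^2 - (4/3)x
S_{3/2} f = (1215/64)x^6 + (81/16)x^4 + (27/8)x^3 - (3/2)x^2
D S_{3/2} f = (3645/32)x^5 + (81/4)x^3 + (81/8)x^2 - 3x
D f = 10x^5 + 4x^3 + 3x^2 - (4/3)x
S_{3/2} D f = (1215/16)x^5 + (27/2)x^3 + (27/4)x^2 - 2x
[D, S_{3/2}] f = (1215/32)x^5 + (27/4)x^3 + (27/8)x^2 - x
(4([D, S_{3/2}])) f = (1215/8)x^5 + 27x^3 + (27/2)x^2 - 4x
((D + S_{-2}) + 4([D, S_{3/2}])) f = (320/3)x^6 + (1295/8)x^5 + 16x^4 + 23x^3 + (83/6)x^2 - (16/3)x
((1/2)((D + S_{-2}) + 4([D, S_{3/2}]))) f = (160/3)x^6 + (1295/16)x^5 + 8x^4 + (23/2)x^3 + (83/12)x^2 - (8/3)x

g(x) = (160/3)x^6 + (1295/16)x^5 + 8x^4 + (23/2)x^3 + (83/12)x^2 - (8/3)x


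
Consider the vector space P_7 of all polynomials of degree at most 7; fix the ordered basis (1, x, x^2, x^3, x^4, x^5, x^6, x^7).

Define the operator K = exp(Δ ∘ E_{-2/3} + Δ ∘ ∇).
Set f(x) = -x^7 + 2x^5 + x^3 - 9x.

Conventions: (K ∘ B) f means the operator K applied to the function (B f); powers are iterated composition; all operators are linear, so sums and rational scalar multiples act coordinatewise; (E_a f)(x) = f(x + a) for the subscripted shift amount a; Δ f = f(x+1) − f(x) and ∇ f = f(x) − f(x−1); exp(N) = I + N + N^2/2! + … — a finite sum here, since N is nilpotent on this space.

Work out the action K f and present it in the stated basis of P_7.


the image equals g(x) = -x^7 - 7x^6 - 54x^5 - (635/3)x^4 - (19778/27)x^3 - (40403/27)x^2 - (172880/81)x - 961009/729

order-1 term: -7x^6 - 35x^5 - (5/3)x^4 - (815/27)x^3 + (184/27)x^2 + (790/81)x - 6163/729
order-2 term: -21x^5 - 175x^4 - (955/3)x^3 - (1865/9)x^2 - (6248/27)x - 410/81
order-3 term: -35x^4 - 350x^3 - 925x^2 - 810x - 3010/9
order-4 term: -35x^3 - 350x^2 - (2735/3)x - 17090/27
order-5 term: -21x^2 - 175x - 904/3
order-6 term: -7x - 35
order-7 term: -1
the series for exp(Δ ∘ E_{-2/3} + Δ ∘ ∇) f terminates at order 7
exp(Δ ∘ E_{-2/3} + Δ ∘ ∇) f = -x^7 - 7x^6 - 54x^5 - (635/3)x^4 - (19778/27)x^3 - (40403/27)x^2 - (172880/81)x - 961009/729


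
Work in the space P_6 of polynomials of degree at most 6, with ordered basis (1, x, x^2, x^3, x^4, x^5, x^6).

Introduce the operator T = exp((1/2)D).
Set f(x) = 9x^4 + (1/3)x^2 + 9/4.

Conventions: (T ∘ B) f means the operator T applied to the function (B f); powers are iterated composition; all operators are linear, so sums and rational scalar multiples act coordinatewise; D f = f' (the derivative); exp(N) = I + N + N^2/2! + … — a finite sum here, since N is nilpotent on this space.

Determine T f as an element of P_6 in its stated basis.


order-1 term: 18x^3 + (1/3)x
order-2 term: (27/2)x^2 + 1/12
order-3 term: (9/2)x
order-4 term: 9/16
the series for exp((1/2)D) f terminates at order 4
exp((1/2)D) f = 9x^4 + 18x^3 + (83/6)x^2 + (29/6)x + 139/48

the result is g(x) = 9x^4 + 18x^3 + (83/6)x^2 + (29/6)x + 139/48


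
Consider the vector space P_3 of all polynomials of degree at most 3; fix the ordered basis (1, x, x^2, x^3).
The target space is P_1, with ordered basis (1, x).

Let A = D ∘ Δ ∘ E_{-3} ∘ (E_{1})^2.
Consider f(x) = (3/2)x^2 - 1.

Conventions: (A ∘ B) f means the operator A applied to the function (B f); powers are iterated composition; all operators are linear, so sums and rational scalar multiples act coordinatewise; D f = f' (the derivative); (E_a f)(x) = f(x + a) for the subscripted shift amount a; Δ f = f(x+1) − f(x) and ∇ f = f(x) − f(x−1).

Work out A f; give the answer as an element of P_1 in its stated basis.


E_{1} f = (3/2)x^2 + 3x + 1/2
E_{1} E_{1} f = (3/2)x^2 + 6x + 5
E_{-3} (E_{1})^2 f = (3/2)x^2 - 3x + 1/2
Δ E_{-3} (E_{1})^2 f = 3x - 3/2
D Δ E_{-3} (E_{1})^2 f = 3

g(x) = 3


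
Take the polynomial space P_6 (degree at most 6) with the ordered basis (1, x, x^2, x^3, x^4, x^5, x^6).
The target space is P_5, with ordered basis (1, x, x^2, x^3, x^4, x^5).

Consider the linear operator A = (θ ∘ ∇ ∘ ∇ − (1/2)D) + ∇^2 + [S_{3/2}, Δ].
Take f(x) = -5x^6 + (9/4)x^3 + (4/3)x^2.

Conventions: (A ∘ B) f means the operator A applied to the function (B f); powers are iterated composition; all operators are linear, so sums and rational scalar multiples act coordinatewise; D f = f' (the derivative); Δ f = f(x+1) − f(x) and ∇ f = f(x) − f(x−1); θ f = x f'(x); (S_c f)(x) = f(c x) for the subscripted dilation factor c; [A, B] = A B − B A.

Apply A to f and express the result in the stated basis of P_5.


∇ f = -30x^5 + 75x^4 - 100x^3 + (327/4)x^2 - (409/12)x + 71/12
∇ ∇ f = -150x^4 + 600x^3 - 1050x^2 + (1827/2)x - 1925/6
θ ∇ ∇ f = -600x^4 + 1800x^3 - 2100x^2 + (1827/2)x
D f = -30x^5 + (27/4)x^2 + (8/3)x
(-(1/2)D) f = 15x^5 - (27/8)x^2 - (4/3)x
(θ ∘ ∇ ∘ ∇ − (1/2)D) f = 15x^5 - 600x^4 + 1800x^3 - (16827/8)x^2 + (5473/6)x
∇ f = -30x^5 + 75x^4 - 100x^3 + (327/4)x^2 - (409/12)x + 71/12
∇ ∇ f = -150x^4 + 600x^3 - 1050x^2 + (1827/2)x - 1925/6
Δ f = -30x^5 - 75x^4 - 100x^3 - (273/4)x^2 - (247/12)x - 17/12
S_{3/2} Δ f = -(3645/16)x^5 - (6075/16)x^4 - (675/2)x^3 - (2457/16)x^2 - (247/8)x - 17/12
S_{3/2} f = -(3645/64)x^6 + (243/32)x^3 + 3x^2
Δ S_{3/2} f = -(10935/32)x^5 - (54675/64)x^4 - (18225/16)x^3 - (53217/64)x^2 - (5007/16)x - 2967/64
[S_{3/2}, Δ] f = (3645/32)x^5 + (30375/64)x^4 + (12825/16)x^3 + (43389/64)x^2 + (4513/16)x + 8629/192
((θ ∘ ∇ ∘ ∇ − (1/2)D) + ∇^2 + [S_{3/2}, Δ]) f = (4125/32)x^5 - (17625/64)x^4 + (51225/16)x^3 - (158427/64)x^2 + (101171/48)x - 17657/64

the image equals g(x) = (4125/32)x^5 - (17625/64)x^4 + (51225/16)x^3 - (158427/64)x^2 + (101171/48)x - 17657/64


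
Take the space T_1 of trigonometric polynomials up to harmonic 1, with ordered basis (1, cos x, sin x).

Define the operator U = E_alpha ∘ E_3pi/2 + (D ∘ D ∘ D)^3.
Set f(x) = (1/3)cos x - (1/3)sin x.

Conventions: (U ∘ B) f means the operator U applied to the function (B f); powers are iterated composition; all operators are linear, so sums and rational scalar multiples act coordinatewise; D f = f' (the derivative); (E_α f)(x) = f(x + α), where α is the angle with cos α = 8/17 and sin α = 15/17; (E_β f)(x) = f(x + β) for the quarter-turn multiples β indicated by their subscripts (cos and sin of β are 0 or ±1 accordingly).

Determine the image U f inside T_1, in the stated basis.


E_3pi/2 f = (1/3)cos x + (1/3)sin x
E_alpha E_3pi/2 f = (23/51)cos x - (7/51)sin x
D f = -(1/3)cos x - (1/3)sin x
D D f = -(1/3)cos x + (1/3)sin x
D D D f = (1/3)cos x + (1/3)sin x
D (D ∘ D ∘ D) f = (1/3)cos x - (1/3)sin x
D D (D ∘ D ∘ D) f = -(1/3)cos x - (1/3)sin x
D D D (D ∘ D ∘ D) f = -(1/3)cos x + (1/3)sin x
D (D ∘ D ∘ D) (D ∘ D ∘ D) f = (1/3)cos x + (1/3)sin x
D D (D ∘ D ∘ D) (D ∘ D ∘ D) f = (1/3)cos x - (1/3)sin x
D D D (D ∘ D ∘ D) (D ∘ D ∘ D) f = -(1/3)cos x - (1/3)sin x
(E_alpha ∘ E_3pi/2 + (D ∘ D ∘ D)^3) f = (2/17)cos x - (8/17)sin x

g(x) = (2/17)cos x - (8/17)sin x


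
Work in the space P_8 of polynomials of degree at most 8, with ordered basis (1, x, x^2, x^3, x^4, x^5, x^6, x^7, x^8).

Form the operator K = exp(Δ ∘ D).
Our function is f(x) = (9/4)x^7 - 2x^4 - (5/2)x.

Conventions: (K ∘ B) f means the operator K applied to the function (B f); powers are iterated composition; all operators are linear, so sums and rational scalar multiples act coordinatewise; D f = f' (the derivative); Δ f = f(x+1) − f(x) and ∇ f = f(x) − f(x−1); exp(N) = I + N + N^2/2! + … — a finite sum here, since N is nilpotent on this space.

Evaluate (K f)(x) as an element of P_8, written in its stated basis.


the result is g(x) = (9/4)x^7 + (189/2)x^5 + (937/4)x^4 + 1260x^3 + (12189/4)x^2 + (10531/2)x + 16945/4

order-1 term: (189/2)x^5 + (945/4)x^4 + 315x^3 + (849/4)x^2 + (141/2)x + 31/4
order-2 term: 945x^3 + 2835x^2 + (6615/2)x + 2787/2
order-3 term: 1890x + 2835
the series for exp(Δ ∘ D) f terminates at order 3
exp(Δ ∘ D) f = (9/4)x^7 + (189/2)x^5 + (937/4)x^4 + 1260x^3 + (12189/4)x^2 + (10531/2)x + 16945/4


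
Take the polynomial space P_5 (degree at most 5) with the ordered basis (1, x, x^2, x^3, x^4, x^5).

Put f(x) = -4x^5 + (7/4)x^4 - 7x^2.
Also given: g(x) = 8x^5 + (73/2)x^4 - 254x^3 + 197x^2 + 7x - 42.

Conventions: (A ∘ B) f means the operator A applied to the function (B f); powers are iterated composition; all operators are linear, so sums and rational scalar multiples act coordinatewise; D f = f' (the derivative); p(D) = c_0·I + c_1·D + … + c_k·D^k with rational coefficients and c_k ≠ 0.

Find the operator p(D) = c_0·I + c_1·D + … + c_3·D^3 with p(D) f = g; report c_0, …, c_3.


c_0 = -2, c_1 = -2, c_2 = 3, c_3 = -1/2

D^0 f = -4x^5 + (7/4)x^4 - 7x^2
D^1 f = -20x^4 + 7x^3 - 14x
D^2 f = -80x^3 + 21x^2 - 14
D^3 f = -240x^2 + 42x
matching coefficients of g against c_0 f + c_1 Df + … from the top degree down determines the c_i
solution: c_0 = -2, c_1 = -2, c_2 = 3, c_3 = -1/2


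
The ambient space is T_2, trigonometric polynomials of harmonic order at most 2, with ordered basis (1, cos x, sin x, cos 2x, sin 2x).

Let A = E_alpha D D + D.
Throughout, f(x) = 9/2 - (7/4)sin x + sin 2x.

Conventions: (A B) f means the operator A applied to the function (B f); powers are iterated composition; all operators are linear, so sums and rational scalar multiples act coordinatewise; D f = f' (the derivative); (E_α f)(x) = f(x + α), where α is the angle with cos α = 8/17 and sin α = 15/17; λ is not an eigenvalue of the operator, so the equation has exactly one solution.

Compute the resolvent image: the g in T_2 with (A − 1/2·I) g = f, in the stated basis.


write g with unknown coordinates in the stated basis and equate coefficients in (A − 1/2·I) g = f
solving from the highest basis element down gives g = -9 + (14/65)cos x + (231/130)sin x + (1528/5473)cos 2x + (1998/5473)sin 2x
check: A g = (7/65)cos x - (56/65)sin x + (764/5473)cos 2x + (6472/5473)sin 2x
so A g − 1/2·g = 9/2 - (7/4)sin x + sin 2x = f ✓

g(x) = -9 + (14/65)cos x + (231/130)sin x + (1528/5473)cos 2x + (1998/5473)sin 2x


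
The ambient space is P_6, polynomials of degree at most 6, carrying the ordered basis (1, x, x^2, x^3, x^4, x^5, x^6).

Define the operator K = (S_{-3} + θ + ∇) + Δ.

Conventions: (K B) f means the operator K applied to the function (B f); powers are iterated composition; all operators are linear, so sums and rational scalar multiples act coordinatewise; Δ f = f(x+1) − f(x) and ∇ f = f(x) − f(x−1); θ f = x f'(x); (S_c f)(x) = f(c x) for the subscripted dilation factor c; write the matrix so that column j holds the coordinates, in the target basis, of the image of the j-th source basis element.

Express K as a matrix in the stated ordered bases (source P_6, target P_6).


image of 1: 1
image of x: -2x + 2
image of x^2: 11x^2 + 4x
image of x^3: -24x^3 + 6x^2 + 2
image of x^4: 85x^4 + 8x^3 + 8x
image of x^5: -238x^5 + 10x^4 + 20x^2 + 2
image of x^6: 735x^6 + 12x^5 + 40x^3 + 12x
each image's coordinates form column j of the matrix

the matrix is [[1, 2, 0, 2, 0, 2, 0]; [0, -2, 4, 0, 8, 0, 12]; [0, 0, 11, 6, 0, 20, 0]; [0, 0, 0, -24, 8, 0, 40]; [0, 0, 0, 0, 85, 10, 0]; [0, 0, 0, 0, 0, -238, 12]; [0, 0, 0, 0, 0, 0, 735]] (rows listed top to bottom)


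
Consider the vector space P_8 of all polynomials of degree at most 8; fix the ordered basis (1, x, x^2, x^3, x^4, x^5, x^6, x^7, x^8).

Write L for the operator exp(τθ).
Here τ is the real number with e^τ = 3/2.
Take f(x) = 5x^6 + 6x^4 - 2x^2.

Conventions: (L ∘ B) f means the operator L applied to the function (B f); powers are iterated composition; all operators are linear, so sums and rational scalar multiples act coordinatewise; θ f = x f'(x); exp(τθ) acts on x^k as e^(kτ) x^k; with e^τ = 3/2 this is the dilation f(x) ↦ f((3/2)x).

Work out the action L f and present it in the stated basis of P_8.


exp(τθ) x^k = e^(kτ) x^k; with e^τ = 3/2 this sends x^k to (3/2)^k x^k
x^2 ↦ 9/4 x^2
x^4 ↦ 81/16 x^4
x^6 ↦ 729/64 x^6
applying this coordinatewise to f: exp(τθ) f = (3645/64)x^6 + (243/8)x^4 - (9/2)x^2

g(x) = (3645/64)x^6 + (243/8)x^4 - (9/2)x^2


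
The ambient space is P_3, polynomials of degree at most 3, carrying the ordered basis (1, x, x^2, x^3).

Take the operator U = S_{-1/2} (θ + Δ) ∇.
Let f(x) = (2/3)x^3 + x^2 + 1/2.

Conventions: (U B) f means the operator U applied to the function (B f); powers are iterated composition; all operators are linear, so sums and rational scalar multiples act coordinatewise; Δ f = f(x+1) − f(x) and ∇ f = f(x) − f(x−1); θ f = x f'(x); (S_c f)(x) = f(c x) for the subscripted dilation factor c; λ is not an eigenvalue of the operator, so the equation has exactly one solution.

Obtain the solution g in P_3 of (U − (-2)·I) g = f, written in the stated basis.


write g with unknown coordinates in the stated basis and equate coefficients in (U − (-2)·I) g = f
solving from the highest basis element down gives g = (1/3)x^3 + (1/4)x^2 + (3/8)x
check: U g = (1/2)x^2 - (3/4)x + 1/2
so U g − (-2)·g = (2/3)x^3 + x^2 + 1/2 = f ✓

g(x) = (1/3)x^3 + (1/4)x^2 + (3/8)x


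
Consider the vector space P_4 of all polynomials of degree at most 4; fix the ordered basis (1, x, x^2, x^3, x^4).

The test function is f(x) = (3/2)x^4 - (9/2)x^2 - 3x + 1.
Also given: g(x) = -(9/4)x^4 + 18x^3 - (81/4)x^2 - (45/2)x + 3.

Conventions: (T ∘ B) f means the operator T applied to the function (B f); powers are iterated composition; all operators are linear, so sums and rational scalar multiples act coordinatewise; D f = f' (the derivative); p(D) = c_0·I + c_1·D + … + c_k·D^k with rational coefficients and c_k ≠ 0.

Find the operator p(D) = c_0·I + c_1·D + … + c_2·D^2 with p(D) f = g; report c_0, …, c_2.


D^0 f = (3/2)x^4 - (9/2)x^2 - 3x + 1
D^1 f = 6x^3 - 9x - 3
D^2 f = 18x^2 - 9
matching coefficients of g against c_0 f + c_1 Df + … from the top degree down determines the c_i
solution: c_0 = -3/2, c_1 = 3, c_2 = -3/2

p(D) = -(3/2)·I + 3·D − (3/2)·D^2, i.e. c_0 = -3/2, c_1 = 3, c_2 = -3/2


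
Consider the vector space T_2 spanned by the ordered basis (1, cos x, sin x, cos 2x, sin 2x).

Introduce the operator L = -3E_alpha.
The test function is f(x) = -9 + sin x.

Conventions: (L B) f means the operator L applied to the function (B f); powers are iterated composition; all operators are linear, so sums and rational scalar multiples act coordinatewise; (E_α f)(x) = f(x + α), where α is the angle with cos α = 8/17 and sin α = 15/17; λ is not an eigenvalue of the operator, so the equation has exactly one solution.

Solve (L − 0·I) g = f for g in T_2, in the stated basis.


write g with unknown coordinates in the stated basis and equate coefficients in (L − 0·I) g = f
solving from the highest basis element down gives g = 3 + (5/17)cos x - (8/51)sin x
check: L g = -9 + sin x
so L g − 0·g = -9 + sin x = f ✓

the image equals g(x) = 3 + (5/17)cos x - (8/51)sin x


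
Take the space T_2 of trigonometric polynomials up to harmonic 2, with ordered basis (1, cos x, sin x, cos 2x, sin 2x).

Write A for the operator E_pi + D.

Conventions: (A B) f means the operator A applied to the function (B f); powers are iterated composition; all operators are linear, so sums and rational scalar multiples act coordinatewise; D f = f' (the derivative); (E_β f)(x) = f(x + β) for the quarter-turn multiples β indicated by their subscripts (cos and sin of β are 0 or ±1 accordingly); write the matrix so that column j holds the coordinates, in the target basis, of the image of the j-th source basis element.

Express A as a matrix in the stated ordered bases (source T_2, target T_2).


image of 1: 1
image of cos x: -cos x - sin x
image of sin x: cos x - sin x
image of cos 2x: cos 2x - 2sin 2x
image of sin 2x: 2cos 2x + sin 2x
each image's coordinates form column j of the matrix

the matrix is [[1, 0, 0, 0, 0]; [0, -1, 1, 0, 0]; [0, -1, -1, 0, 0]; [0, 0, 0, 1, 2]; [0, 0, 0, -2, 1]] (rows listed top to bottom)


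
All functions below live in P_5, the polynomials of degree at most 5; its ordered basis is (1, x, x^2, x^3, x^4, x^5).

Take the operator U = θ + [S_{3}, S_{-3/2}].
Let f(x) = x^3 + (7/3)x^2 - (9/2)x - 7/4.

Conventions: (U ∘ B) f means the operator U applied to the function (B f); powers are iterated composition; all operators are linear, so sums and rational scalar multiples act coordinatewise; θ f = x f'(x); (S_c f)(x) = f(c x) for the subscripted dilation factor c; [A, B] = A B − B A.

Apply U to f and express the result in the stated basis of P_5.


g(x) = 3x^3 + (14/3)x^2 - (9/2)x

θ f = 3x^3 + (14/3)x^2 - (9/2)x
S_{-3/2} f = -(27/8)x^3 + (21/4)x^2 + (27/4)x - 7/4
S_{3} S_{-3/2} f = -(729/8)x^3 + (189/4)x^2 + (81/4)x - 7/4
S_{3} f = 27x^3 + 21x^2 - (27/2)x - 7/4
S_{-3/2} S_{3} f = -(729/8)x^3 + (189/4)x^2 + (81/4)x - 7/4
[S_{3}, S_{-3/2}] f = 0
(θ + [S_{3}, S_{-3/2}]) f = 3x^3 + (14/3)x^2 - (9/2)x


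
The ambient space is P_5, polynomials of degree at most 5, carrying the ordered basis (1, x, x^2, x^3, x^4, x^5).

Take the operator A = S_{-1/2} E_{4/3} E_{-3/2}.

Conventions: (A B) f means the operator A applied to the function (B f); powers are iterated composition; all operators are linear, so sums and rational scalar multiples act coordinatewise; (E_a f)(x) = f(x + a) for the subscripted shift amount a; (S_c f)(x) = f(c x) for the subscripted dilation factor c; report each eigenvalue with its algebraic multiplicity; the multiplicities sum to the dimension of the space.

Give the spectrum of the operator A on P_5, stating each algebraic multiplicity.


λ = -1/2 (multiplicity 1), λ = -1/8 (multiplicity 1), λ = -1/32 (multiplicity 1), λ = 1/16 (multiplicity 1), λ = 1/4 (multiplicity 1), λ = 1 (multiplicity 1)

image of 1: 1
image of x: -(1/2)x - 1/6
image of x^2: (1/4)x^2 + (1/6)x + 1/36
image of x^3: -(1/8)x^3 - (1/8)x^2 - (1/24)x - 1/216
image of x^4: (1/16)x^4 + (1/12)x^3 + (1/24)x^2 + (1/108)x + 1/1296
image of x^5: -(1/32)x^5 - (5/96)x^4 - (5/144)x^3 - (5/432)x^2 - (5/2592)x - 1/7776
the matrix is upper triangular; its diagonal is (1, -1/2, 1/4, -1/8, 1/16, -1/32)
for a triangular matrix the eigenvalues are the diagonal entries, with algebraic multiplicity their repetition count


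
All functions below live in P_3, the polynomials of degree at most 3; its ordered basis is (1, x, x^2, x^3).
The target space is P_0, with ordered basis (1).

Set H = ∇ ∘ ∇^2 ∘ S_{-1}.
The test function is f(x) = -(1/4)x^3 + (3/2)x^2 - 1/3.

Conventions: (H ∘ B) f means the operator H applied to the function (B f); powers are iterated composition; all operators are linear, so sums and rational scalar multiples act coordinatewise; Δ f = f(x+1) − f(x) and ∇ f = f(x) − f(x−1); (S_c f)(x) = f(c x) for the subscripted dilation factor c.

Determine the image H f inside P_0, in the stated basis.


the image equals g(x) = 3/2

S_{-1} f = (1/4)x^3 + (3/2)x^2 - 1/3
∇ S_{-1} f = (3/4)x^2 + (9/4)x - 5/4
∇ ∇ S_{-1} f = (3/2)x + 3/2
∇ ∇^2 S_{-1} f = 3/2


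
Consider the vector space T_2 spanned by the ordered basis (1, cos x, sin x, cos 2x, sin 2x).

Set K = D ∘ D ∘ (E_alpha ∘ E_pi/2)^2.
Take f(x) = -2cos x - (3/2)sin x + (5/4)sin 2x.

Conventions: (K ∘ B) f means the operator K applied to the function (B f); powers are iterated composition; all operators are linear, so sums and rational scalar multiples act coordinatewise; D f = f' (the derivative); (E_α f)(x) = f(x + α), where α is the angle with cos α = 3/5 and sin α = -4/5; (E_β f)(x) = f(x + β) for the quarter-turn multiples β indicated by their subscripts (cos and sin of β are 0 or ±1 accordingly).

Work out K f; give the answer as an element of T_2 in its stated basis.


g(x) = 2cos x - (3/2)sin x - (336/125)cos 2x + (527/125)sin 2x

E_pi/2 f = -(3/2)cos x + 2sin x - (5/4)sin 2x
E_alpha E_pi/2 f = -(5/2)cos x + (6/5)cos 2x + (7/20)sin 2x
E_pi/2 (E_alpha ∘ E_pi/2) f = (5/2)sin x - (6/5)cos 2x - (7/20)sin 2x
E_alpha E_pi/2 (E_alpha ∘ E_pi/2) f = -2cos x + (3/2)sin x + (84/125)cos 2x - (527/500)sin 2x
D (E_alpha ∘ E_pi/2)^2 f = (3/2)cos x + 2sin x - (527/250)cos 2x - (168/125)sin 2x
D D (E_alpha ∘ E_pi/2)^2 f = 2cos x - (3/2)sin x - (336/125)cos 2x + (527/125)sin 2x


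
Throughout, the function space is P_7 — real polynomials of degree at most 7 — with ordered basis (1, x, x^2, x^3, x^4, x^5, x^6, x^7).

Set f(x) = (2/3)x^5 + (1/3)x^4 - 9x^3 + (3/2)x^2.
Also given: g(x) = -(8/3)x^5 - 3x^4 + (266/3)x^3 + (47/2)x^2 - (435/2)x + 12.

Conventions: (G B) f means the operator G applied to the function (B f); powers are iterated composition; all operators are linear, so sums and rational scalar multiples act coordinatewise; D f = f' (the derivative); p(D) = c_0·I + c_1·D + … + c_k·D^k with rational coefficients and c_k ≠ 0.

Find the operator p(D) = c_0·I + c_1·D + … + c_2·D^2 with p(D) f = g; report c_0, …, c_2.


D^0 f = (2/3)x^5 + (1/3)x^4 - 9x^3 + (3/2)x^2
D^1 f = (10/3)x^4 + (4/3)x^3 - 27x^2 + 3x
D^2 f = (40/3)x^3 + 4x^2 - 54x + 3
matching coefficients of g against c_0 f + c_1 Df + … from the top degree down determines the c_i
solution: c_0 = -4, c_1 = -1/2, c_2 = 4

p(D) = -4·I − (1/2)·D + 4·D^2, i.e. c_0 = -4, c_1 = -1/2, c_2 = 4


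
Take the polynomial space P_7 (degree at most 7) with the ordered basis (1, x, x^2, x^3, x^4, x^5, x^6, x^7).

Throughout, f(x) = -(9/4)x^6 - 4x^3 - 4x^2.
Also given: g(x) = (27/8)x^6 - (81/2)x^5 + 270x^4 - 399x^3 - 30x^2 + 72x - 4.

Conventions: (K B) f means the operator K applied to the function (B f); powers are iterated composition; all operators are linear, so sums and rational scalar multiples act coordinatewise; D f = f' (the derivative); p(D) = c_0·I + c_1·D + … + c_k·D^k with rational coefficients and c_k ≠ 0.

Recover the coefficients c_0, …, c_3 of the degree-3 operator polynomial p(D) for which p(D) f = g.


p(D) = -(3/2)·I + 3·D − 4·D^2 + (3/2)·D^3, i.e. c_0 = -3/2, c_1 = 3, c_2 = -4, c_3 = 3/2

D^0 f = -(9/4)x^6 - 4x^3 - 4x^2
D^1 f = -(27/2)x^5 - 12x^2 - 8x
D^2 f = -(135/2)x^4 - 24x - 8
D^3 f = -270x^3 - 24
matching coefficients of g against c_0 f + c_1 Df + … from the top degree down determines the c_i
solution: c_0 = -3/2, c_1 = 3, c_2 = -4, c_3 = 3/2


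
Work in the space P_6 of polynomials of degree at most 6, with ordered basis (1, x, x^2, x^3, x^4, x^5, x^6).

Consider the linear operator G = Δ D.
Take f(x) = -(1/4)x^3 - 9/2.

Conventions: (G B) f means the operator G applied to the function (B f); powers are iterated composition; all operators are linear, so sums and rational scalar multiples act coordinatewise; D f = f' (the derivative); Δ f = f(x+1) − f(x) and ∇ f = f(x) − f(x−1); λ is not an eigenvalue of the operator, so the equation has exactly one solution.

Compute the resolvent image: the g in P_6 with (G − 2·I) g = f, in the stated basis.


the result is g(x) = (1/8)x^3 + (3/8)x + 39/16

write g with unknown coordinates in the stated basis and equate coefficients in (G − 2·I) g = f
solving from the highest basis element down gives g = (1/8)x^3 + (3/8)x + 39/16
check: G g = (3/4)x + 3/8
so G g − 2·g = -(1/4)x^3 - 9/2 = f ✓


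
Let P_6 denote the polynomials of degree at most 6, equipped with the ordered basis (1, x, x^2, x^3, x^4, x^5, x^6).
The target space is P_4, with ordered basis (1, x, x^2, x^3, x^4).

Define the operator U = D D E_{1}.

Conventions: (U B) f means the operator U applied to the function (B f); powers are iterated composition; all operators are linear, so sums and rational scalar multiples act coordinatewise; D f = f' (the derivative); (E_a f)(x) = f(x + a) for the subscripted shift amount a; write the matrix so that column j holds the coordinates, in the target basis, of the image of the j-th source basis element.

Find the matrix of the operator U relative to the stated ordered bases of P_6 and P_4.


image of 1: 0
image of x: 0
image of x^2: 2
image of x^3: 6x + 6
image of x^4: 12x^2 + 24x + 12
image of x^5: 20x^3 + 60x^2 + 60x + 20
image of x^6: 30x^4 + 120x^3 + 180x^2 + 120x + 30
each image's coordinates form column j of the matrix

the matrix is [[0, 0, 2, 6, 12, 20, 30]; [0, 0, 0, 6, 24, 60, 120]; [0, 0, 0, 0, 12, 60, 180]; [0, 0, 0, 0, 0, 20, 120]; [0, 0, 0, 0, 0, 0, 30]] (rows listed top to bottom)


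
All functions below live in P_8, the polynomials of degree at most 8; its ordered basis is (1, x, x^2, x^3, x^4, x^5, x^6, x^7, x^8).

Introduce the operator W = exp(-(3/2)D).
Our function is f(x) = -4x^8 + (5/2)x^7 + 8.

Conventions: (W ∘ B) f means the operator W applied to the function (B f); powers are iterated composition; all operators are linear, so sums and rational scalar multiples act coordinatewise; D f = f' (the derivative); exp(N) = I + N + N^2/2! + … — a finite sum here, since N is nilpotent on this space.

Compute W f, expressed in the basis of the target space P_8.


order-1 term: 48x^7 - (105/4)x^6
order-2 term: -252x^6 + (945/8)x^5
order-3 term: 756x^5 - (4725/16)x^4
order-4 term: -(2835/2)x^4 + (14175/32)x^3
order-5 term: 1701x^3 - (25515/64)x^2
order-6 term: -(5103/4)x^2 + (25515/128)x
order-7 term: (2187/4)x - 10935/256
order-8 term: -6561/64
the series for exp(-(3/2)D) f terminates at order 8
exp(-(3/2)D) f = -4x^8 + (101/2)x^7 - (1113/4)x^6 + (6993/8)x^5 - (27405/16)x^4 + (68607/32)x^3 - (107163/64)x^2 + (95499/128)x - 35131/256

the result is g(x) = -4x^8 + (101/2)x^7 - (1113/4)x^6 + (6993/8)x^5 - (27405/16)x^4 + (68607/32)x^3 - (107163/64)x^2 + (95499/128)x - 35131/256


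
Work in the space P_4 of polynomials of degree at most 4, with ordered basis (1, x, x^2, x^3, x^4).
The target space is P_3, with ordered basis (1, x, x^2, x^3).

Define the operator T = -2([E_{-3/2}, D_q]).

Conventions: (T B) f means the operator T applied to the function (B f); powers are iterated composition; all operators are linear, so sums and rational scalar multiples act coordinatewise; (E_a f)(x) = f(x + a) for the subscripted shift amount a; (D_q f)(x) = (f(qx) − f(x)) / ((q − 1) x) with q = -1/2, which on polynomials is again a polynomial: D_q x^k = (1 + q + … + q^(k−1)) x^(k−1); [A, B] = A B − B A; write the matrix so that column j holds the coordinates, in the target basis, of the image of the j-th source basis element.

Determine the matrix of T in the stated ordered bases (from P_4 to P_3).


the matrix is [[0, 0, -9/2, 81/8, -729/32]; [0, 0, 0, 0, 81/16]; [0, 0, 0, 0, -27/8]; [0, 0, 0, 0, 0]] (rows listed top to bottom)

image of 1: 0
image of x: 0
image of x^2: -9/2
image of x^3: 81/8
image of x^4: -(27/8)x^2 + (81/16)x - 729/32
each image's coordinates form column j of the matrix


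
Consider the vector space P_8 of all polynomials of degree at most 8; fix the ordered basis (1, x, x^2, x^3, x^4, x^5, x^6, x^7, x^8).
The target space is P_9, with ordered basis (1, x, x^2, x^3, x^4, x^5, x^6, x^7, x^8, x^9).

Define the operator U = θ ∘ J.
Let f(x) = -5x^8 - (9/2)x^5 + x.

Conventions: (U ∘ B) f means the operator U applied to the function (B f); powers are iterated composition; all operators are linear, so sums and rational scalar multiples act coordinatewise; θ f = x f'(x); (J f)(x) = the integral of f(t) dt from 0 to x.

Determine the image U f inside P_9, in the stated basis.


J f = -(5/9)x^9 - (3/4)x^6 + (1/2)x^2
θ J f = -5x^9 - (9/2)x^6 + x^2

g(x) = -5x^9 - (9/2)x^6 + x^2


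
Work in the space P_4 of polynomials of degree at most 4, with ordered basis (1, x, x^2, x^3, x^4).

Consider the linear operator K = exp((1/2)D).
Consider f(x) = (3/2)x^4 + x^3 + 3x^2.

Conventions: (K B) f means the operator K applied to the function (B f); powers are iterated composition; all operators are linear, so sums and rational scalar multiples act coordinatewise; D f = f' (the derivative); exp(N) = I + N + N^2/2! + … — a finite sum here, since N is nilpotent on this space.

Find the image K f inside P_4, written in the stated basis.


order-1 term: 3x^3 + (3/2)x^2 + 3x
order-2 term: (9/4)x^2 + (3/4)x + 3/4
order-3 term: (3/4)x + 1/8
order-4 term: 3/32
the series for exp((1/2)D) f terminates at order 4
exp((1/2)D) f = (3/2)x^4 + 4x^3 + (27/4)x^2 + (9/2)x + 31/32

the image equals g(x) = (3/2)x^4 + 4x^3 + (27/4)x^2 + (9/2)x + 31/32


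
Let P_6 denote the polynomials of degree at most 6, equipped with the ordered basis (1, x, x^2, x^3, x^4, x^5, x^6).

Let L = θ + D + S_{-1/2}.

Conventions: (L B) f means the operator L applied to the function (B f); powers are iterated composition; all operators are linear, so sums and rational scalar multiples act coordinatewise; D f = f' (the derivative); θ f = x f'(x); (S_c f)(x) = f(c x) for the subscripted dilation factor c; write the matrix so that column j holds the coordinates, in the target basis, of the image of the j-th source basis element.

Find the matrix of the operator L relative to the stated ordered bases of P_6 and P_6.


image of 1: 1
image of x: (1/2)x + 1
image of x^2: (9/4)x^2 + 2x
image of x^3: (23/8)x^3 + 3x^2
image of x^4: (65/16)x^4 + 4x^3
image of x^5: (159/32)x^5 + 5x^4
image of x^6: (385/64)x^6 + 6x^5
each image's coordinates form column j of the matrix

the matrix is [[1, 1, 0, 0, 0, 0, 0]; [0, 1/2, 2, 0, 0, 0, 0]; [0, 0, 9/4, 3, 0, 0, 0]; [0, 0, 0, 23/8, 4, 0, 0]; [0, 0, 0, 0, 65/16, 5, 0]; [0, 0, 0, 0, 0, 159/32, 6]; [0, 0, 0, 0, 0, 0, 385/64]] (rows listed top to bottom)


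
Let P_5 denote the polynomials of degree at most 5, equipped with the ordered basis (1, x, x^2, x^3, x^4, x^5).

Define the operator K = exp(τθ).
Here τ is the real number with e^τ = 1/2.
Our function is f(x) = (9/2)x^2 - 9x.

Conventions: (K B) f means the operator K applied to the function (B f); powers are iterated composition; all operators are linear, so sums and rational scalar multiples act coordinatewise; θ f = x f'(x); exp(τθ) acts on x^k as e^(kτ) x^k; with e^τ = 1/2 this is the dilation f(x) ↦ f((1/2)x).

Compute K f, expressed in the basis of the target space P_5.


exp(τθ) x^k = e^(kτ) x^k; with e^τ = 1/2 this sends x^k to (1/2)^k x^k
x ↦ 1/2 x
x^2 ↦ 1/4 x^2
applying this coordinatewise to f: exp(τθ) f = (9/8)x^2 - (9/2)x

the image equals g(x) = (9/8)x^2 - (9/2)x


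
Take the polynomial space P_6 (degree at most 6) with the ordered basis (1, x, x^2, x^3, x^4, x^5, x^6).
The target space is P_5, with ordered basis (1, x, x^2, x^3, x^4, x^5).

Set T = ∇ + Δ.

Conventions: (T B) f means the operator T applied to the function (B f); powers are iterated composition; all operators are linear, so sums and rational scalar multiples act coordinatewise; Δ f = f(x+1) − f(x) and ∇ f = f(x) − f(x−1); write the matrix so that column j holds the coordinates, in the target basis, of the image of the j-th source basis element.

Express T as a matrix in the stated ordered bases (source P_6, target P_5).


the matrix is [[0, 2, 0, 2, 0, 2, 0]; [0, 0, 4, 0, 8, 0, 12]; [0, 0, 0, 6, 0, 20, 0]; [0, 0, 0, 0, 8, 0, 40]; [0, 0, 0, 0, 0, 10, 0]; [0, 0, 0, 0, 0, 0, 12]] (rows listed top to bottom)

image of 1: 0
image of x: 2
image of x^2: 4x
image of x^3: 6x^2 + 2
image of x^4: 8x^3 + 8x
image of x^5: 10x^4 + 20x^2 + 2
image of x^6: 12x^5 + 40x^3 + 12x
each image's coordinates form column j of the matrix


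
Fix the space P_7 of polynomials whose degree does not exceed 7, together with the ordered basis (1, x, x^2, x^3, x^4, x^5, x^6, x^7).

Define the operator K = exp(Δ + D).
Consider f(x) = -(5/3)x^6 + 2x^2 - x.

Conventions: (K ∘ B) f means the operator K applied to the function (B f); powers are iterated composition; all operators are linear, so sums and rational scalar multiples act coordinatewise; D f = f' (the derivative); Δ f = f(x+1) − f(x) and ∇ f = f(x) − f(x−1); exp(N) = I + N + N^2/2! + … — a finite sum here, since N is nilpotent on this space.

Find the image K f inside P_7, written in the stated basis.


the image equals g(x) = -(5/3)x^6 - 20x^5 - 125x^4 - 500x^3 - 1298x^2 - 2023x - 4361/3

order-1 term: -20x^5 - 25x^4 - (100/3)x^3 - 25x^2 - 2x - 5/3
order-2 term: -100x^4 - 200x^3 - 275x^2 - 200x - 161/3
order-3 term: -(800/3)x^3 - 600x^2 - 700x - 325
order-4 term: -400x^2 - 800x - 1700/3
order-5 term: -320x - 400
order-6 term: -320/3
the series for exp(Δ + D) f terminates at order 6
exp(Δ + D) f = -(5/3)x^6 - 20x^5 - 125x^4 - 500x^3 - 1298x^2 - 2023x - 4361/3


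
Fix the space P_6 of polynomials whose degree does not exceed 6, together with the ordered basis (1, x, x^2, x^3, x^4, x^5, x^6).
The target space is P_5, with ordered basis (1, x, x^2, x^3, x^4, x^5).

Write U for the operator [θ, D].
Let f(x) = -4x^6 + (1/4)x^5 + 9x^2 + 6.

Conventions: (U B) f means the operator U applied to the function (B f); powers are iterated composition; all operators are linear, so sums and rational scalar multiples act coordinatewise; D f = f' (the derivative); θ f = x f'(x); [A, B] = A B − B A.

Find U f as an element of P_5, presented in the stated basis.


the image equals g(x) = 24x^5 - (5/4)x^4 - 18x

D f = -24x^5 + (5/4)x^4 + 18x
θ D f = -120x^5 + 5x^4 + 18x
θ f = -24x^6 + (5/4)x^5 + 18x^2
D θ f = -144x^5 + (25/4)x^4 + 36x
[θ, D] f = 24x^5 - (5/4)x^4 - 18x


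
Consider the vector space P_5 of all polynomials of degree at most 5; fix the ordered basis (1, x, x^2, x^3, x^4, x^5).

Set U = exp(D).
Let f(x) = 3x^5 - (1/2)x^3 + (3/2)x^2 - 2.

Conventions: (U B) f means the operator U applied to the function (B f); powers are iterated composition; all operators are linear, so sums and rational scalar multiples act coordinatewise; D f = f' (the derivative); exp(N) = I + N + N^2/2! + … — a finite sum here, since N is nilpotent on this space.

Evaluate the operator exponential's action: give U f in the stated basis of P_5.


the image equals g(x) = 3x^5 + 15x^4 + (59/2)x^3 + 30x^2 + (33/2)x + 2

order-1 term: 15x^4 - (3/2)x^2 + 3x
order-2 term: 30x^3 - (3/2)x + 3/2
order-3 term: 30x^2 - 1/2
order-4 term: 15x
order-5 term: 3
the series for exp(D) f terminates at order 5
exp(D) f = 3x^5 + 15x^4 + (59/2)x^3 + 30x^2 + (33/2)x + 2


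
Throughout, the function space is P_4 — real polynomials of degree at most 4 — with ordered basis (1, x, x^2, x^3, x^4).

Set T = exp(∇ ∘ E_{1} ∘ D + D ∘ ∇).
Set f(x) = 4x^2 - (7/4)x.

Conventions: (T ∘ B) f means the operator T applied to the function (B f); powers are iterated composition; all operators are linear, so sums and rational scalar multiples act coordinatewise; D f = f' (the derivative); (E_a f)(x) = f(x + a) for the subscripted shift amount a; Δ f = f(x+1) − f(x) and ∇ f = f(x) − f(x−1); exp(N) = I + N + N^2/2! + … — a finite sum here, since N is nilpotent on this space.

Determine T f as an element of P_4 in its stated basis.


the result is g(x) = 4x^2 - (7/4)x + 16

order-1 term: 16
the series for exp(∇ ∘ E_{1} ∘ D + D ∘ ∇) f terminates at order 1
exp(∇ ∘ E_{1} ∘ D + D ∘ ∇) f = 4x^2 - (7/4)x + 16


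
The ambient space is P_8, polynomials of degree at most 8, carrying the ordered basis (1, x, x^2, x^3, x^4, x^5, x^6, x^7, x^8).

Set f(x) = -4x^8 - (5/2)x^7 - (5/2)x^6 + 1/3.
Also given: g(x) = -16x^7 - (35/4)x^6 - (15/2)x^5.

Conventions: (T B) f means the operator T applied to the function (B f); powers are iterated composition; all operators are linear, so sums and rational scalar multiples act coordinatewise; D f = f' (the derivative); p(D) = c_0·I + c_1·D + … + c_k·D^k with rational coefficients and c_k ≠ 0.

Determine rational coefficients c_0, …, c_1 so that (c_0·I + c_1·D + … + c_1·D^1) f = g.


c_0 = 0, c_1 = 1/2

D^0 f = -4x^8 - (5/2)x^7 - (5/2)x^6 + 1/3
D^1 f = -32x^7 - (35/2)x^6 - 15x^5
matching coefficients of g against c_0 f + c_1 Df + … from the top degree down determines the c_i
solution: c_0 = 0, c_1 = 1/2


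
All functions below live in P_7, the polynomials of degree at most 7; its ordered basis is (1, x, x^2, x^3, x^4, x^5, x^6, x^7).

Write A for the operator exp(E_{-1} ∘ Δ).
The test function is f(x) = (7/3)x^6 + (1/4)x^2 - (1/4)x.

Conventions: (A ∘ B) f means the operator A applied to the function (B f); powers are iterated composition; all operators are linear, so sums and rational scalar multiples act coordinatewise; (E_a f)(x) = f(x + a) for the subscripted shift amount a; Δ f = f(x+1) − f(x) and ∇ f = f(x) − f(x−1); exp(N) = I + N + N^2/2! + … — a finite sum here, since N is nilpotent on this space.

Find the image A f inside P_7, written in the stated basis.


the result is g(x) = (7/3)x^6 + 14x^5 - (140/3)x^3 + (141/4)x^2 + (113/4)x - 85/4

order-1 term: 14x^5 - 35x^4 + (140/3)x^3 - 35x^2 + (29/2)x - 17/6
order-2 term: 35x^4 - 140x^3 + 245x^2 - 210x + 871/12
order-3 term: (140/3)x^3 - 210x^2 + 350x - 210
order-4 term: 35x^2 - 140x + 455/3
order-5 term: 14x - 35
order-6 term: 7/3
the series for exp(E_{-1} ∘ Δ) f terminates at order 6
exp(E_{-1} ∘ Δ) f = (7/3)x^6 + 14x^5 - (140/3)x^3 + (141/4)x^2 + (113/4)x - 85/4
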